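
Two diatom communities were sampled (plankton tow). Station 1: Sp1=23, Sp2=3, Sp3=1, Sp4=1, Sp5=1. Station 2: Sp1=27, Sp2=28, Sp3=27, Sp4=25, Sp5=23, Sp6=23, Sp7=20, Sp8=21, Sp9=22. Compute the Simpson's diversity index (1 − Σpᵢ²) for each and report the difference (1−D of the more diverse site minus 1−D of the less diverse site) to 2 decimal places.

0.53

Station 1: N=29, proportions 0.7931, 0.1034, 0.0345, 0.0345, 0.0345, giving 1−D = 0.3567 (working shown to 4 dp, full precision carried).
Station 2: N=216, proportions 0.125, 0.1296, 0.125, 0.1157, 0.1065, 0.1065, 0.0926, 0.0972, 0.1019, giving 1−D = 0.8875.
Difference = |0.3567 − 0.8875| = 0.5308, i.e. 0.53 to 2 decimal places.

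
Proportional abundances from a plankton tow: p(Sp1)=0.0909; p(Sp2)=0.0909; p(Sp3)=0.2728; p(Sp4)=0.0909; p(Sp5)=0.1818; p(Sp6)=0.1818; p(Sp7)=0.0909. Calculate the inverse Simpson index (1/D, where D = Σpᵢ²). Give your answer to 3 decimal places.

D = 0.0909² + 0.0909² + 0.2728² + 0.0909² + 0.1818² + 0.1818² + 0.0909² = 0.0082628 + 0.0082628 + 0.0744198 + 0.0082628 + 0.0330512 + 0.0330512 + 0.0082628 = 0.1735736 (working shown to 7 dp, full precision carried).
So 1/D = 5.76125, i.e. 5.761 to 3 decimal places.

5.761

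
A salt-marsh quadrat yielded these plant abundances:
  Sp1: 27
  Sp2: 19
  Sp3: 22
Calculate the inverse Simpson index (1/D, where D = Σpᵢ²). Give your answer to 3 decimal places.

2.938

Total N = 27+19+22 = 68, so the proportions are 0.397059, 0.279412, 0.323529 (working shown to 6 dp, full precision carried).
D = 0.397059² + 0.279412² + 0.323529² = 0.157656 + 0.078071 + 0.104671 = 0.340398.
So 1/D = 2.93774, i.e. 2.938 to 3 decimal places.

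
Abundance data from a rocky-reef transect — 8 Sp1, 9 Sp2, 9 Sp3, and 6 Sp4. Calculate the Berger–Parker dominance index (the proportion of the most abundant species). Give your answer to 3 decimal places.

0.281

Total N = 8+9+9+6 = 32, so the proportions are 0.25, 0.28125, 0.28125, 0.1875 (working shown to 5 dp, full precision carried).
The largest proportion is 0.28125, i.e. d = 0.281 to 3 decimal places.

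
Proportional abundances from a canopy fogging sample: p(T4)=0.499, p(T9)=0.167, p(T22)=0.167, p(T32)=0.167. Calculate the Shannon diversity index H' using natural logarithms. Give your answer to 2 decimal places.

Each pᵢ ln pᵢ term (working shown to 4 dp, full precision carried): 0.499×(-0.6951)=-0.3469, 0.167×(-1.7898)=-0.2989, 0.167×(-1.7898)=-0.2989, 0.167×(-1.7898)=-0.2989.
Sum = -1.2435, so H' = 1.24.

1.24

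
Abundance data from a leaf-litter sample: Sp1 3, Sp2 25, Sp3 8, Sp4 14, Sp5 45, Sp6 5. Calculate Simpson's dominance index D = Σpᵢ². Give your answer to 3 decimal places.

Total N = 3+25+8+14+45+5 = 100, so the proportions are 0.03, 0.25, 0.08, 0.14, 0.45, 0.05 (working shown to 5 dp, full precision carried).
D = 0.03² + 0.25² + 0.08² + 0.14² + 0.45² + 0.05² = 0.00090 + 0.06250 + 0.00640 + 0.01960 + 0.20250 + 0.00250 = 0.29440.
To 3 decimal places, D = 0.294.

0.294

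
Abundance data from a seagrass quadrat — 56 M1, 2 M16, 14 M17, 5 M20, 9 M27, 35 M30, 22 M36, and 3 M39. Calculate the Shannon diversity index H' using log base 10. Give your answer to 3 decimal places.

Total N = 56+2+14+5+9+35+22+3 = 146, so the proportions are 0.38356, 0.0137, 0.09589, 0.03425, 0.06164, 0.23973, 0.15068, 0.02055 (working shown to 5 dp, full precision carried).
Each pᵢ log₁₀ pᵢ term: 0.38356×(-0.41616)=-0.15962, 0.0137×(-1.86332)=-0.02552, 0.09589×(-1.01822)=-0.09764, 0.03425×(-1.46538)=-0.05018, 0.06164×(-1.21011)=-0.07460, 0.23973×(-0.62028)=-0.14870, 0.15068×(-0.82193)=-0.12385, 0.02055×(-1.68723)=-0.03467.
Sum = -0.71479, so H' = 0.715.

0.715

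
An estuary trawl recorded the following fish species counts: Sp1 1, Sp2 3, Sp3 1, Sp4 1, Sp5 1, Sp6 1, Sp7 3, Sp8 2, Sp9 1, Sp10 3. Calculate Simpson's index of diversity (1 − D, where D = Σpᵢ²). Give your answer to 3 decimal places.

Total N = 1+3+1+1+1+1+3+2+1+3 = 17, so the proportions are 0.05882, 0.17647, 0.05882, 0.05882, 0.05882, 0.05882, 0.17647, 0.11765, 0.05882, 0.17647 (working shown to 5 dp, full precision carried).
D = 0.05882² + 0.17647² + 0.05882² + 0.05882² + 0.05882² + 0.05882² + 0.17647² + 0.11765² + 0.05882² + 0.17647² = 0.00346 + 0.03114 + 0.00346 + 0.00346 + 0.00346 + 0.00346 + 0.03114 + 0.01384 + 0.00346 + 0.03114 = 0.12803.
So 1 − D = 0.87197, i.e. 0.872 to 3 decimal places.

0.872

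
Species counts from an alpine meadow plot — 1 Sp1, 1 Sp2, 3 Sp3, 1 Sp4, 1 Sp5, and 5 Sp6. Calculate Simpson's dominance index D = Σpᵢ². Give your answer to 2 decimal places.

0.26

Total N = 1+1+3+1+1+5 = 12, so the proportions are 0.0833, 0.0833, 0.25, 0.0833, 0.0833, 0.4167 (working shown to 4 dp, full precision carried).
D = 0.0833² + 0.0833² + 0.25² + 0.0833² + 0.0833² + 0.4167² = 0.0069 + 0.0069 + 0.0625 + 0.0069 + 0.0069 + 0.1736 = 0.2639.
To 2 decimal places, D = 0.26.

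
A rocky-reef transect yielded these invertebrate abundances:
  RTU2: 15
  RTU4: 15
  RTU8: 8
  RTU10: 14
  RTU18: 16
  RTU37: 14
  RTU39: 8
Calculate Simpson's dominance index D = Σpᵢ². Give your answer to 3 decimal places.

Total N = 15+15+8+14+16+14+8 = 90, so the proportions are 0.16667, 0.16667, 0.08889, 0.15556, 0.17778, 0.15556, 0.08889 (working shown to 5 dp, full precision carried).
D = 0.16667² + 0.16667² + 0.08889² + 0.15556² + 0.17778² + 0.15556² + 0.08889² = 0.02778 + 0.02778 + 0.00790 + 0.02420 + 0.03160 + 0.02420 + 0.00790 = 0.15136.
To 3 decimal places, D = 0.151.

0.151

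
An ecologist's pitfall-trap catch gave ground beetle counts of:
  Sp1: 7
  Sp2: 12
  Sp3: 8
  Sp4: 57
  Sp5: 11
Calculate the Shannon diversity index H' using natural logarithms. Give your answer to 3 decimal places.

1.218

Total N = 7+12+8+57+11 = 95, so the proportions are 0.07368, 0.12632, 0.08421, 0.6, 0.11579 (working shown to 5 dp, full precision carried).
Each pᵢ ln pᵢ term: 0.07368×(-2.60797)=-0.19217, 0.12632×(-2.06897)=-0.26134, 0.08421×(-2.47444)=-0.20837, 0.6×(-0.51083)=-0.30650, 0.11579×(-2.15598)=-0.24964.
Sum = -1.21802, so H' = 1.218.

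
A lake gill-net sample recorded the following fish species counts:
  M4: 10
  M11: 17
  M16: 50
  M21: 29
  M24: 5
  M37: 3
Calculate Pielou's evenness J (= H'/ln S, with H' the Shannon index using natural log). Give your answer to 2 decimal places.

Total N = 10+17+50+29+5+3 = 114, so the proportions are 0.0877, 0.1491, 0.4386, 0.2544, 0.0439, 0.0263 (working shown to 4 dp, full precision carried).
H' = −Σ pᵢ ln pᵢ = −((-0.2135) + (-0.2838) + (-0.3615) + (-0.3482) + (-0.1371) + (-0.0957)) = 1.4398.
With S = 6 species, ln S = 1.7918, so J = 1.4398/1.7918 = 0.8036, i.e. 0.80 to 2 decimal places.

0.80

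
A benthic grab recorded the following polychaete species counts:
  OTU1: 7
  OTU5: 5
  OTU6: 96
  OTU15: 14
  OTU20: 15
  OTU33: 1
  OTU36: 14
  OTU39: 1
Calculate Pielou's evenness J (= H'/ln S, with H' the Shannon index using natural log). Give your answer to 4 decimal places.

Total N = 7+5+96+14+15+1+14+1 = 153, so the proportions are 0.045752, 0.03268, 0.627451, 0.091503, 0.098039, 0.006536, 0.091503, 0.006536 (working shown to 6 dp, full precision carried).
H' = −Σ pᵢ ln pᵢ = −((-0.141122) + (-0.111797) + (-0.292448) + (-0.218819) + (-0.227685) + (-0.032879) + (-0.218819) + (-0.032879)) = 1.276449.
With S = 8 species, ln S = 2.079442, so J = 1.276449/2.079442 = 0.613842, i.e. 0.6138 to 4 decimal places.

0.6138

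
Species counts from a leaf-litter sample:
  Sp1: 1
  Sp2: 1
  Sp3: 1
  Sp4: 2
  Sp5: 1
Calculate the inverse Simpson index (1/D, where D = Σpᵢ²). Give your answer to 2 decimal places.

4.50

Total N = 1+1+1+2+1 = 6, so the proportions are 0.166667, 0.166667, 0.166667, 0.333333, 0.166667 (working shown to 6 dp, full precision carried).
D = 0.166667² + 0.166667² + 0.166667² + 0.333333² + 0.166667² = 0.027778 + 0.027778 + 0.027778 + 0.111111 + 0.027778 = 0.222222.
So 1/D = 4.5000, i.e. 4.50 to 2 decimal places.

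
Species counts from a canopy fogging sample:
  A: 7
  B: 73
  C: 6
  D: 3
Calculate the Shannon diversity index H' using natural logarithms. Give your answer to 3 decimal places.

Total N = 7+73+6+3 = 89, so the proportions are 0.07865, 0.82022, 0.06742, 0.03371 (working shown to 5 dp, full precision carried).
Each pᵢ ln pᵢ term: 0.07865×(-2.54273)=-0.19999, 0.82022×(-0.19818)=-0.16255, 0.06742×(-2.69688)=-0.18181, 0.03371×(-3.39002)=-0.11427.
Sum = -0.65862, so H' = 0.659.

0.659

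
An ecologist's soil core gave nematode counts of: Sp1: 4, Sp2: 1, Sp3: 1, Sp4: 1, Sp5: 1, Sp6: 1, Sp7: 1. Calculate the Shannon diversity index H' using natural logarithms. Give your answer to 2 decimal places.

Total N = 4+1+1+1+1+1+1 = 10, so the proportions are 0.4, 0.1, 0.1, 0.1, 0.1, 0.1, 0.1 (working shown to 4 dp, full precision carried).
Each pᵢ ln pᵢ term: 0.4×(-0.9163)=-0.3665, 0.1×(-2.3026)=-0.2303, 0.1×(-2.3026)=-0.2303, 0.1×(-2.3026)=-0.2303, 0.1×(-2.3026)=-0.2303, 0.1×(-2.3026)=-0.2303, 0.1×(-2.3026)=-0.2303.
Sum = -1.7481, so H' = 1.75.

1.75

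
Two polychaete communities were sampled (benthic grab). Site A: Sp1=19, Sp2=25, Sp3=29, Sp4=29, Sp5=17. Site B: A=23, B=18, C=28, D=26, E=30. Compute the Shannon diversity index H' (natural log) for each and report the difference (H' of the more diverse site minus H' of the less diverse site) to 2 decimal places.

Site A: N=119, proportions 0.1597, 0.2101, 0.2437, 0.2437, 0.1429, giving H' = 1.5868 (working shown to 4 dp, full precision carried).
Site B: N=125, proportions 0.184, 0.144, 0.224, 0.208, 0.24, giving H' = 1.5948.
Difference = |1.5868 − 1.5948| = 0.0080, i.e. 0.01 to 2 decimal places.

0.01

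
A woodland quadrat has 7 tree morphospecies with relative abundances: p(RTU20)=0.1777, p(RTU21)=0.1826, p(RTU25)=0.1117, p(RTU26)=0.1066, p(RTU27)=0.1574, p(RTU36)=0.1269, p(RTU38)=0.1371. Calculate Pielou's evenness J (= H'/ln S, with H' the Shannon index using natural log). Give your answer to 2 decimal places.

H' = −Σ pᵢ ln pᵢ = −((-0.3070) + (-0.3105) + (-0.2448) + (-0.2386) + (-0.2910) + (-0.2620) + (-0.2724)) = 1.9264 (working shown to 4 dp, full precision carried).
With S = 7 species, ln S = 1.9459, so J = 1.9264/1.9459 = 0.9900, i.e. 0.99 to 2 decimal places.

0.99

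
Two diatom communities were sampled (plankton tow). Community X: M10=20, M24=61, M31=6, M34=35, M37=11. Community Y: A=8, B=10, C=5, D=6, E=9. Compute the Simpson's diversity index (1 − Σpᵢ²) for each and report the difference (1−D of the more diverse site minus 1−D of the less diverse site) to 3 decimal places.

0.099

Community X: N=133, proportions 0.15038, 0.45865, 0.04511, 0.26316, 0.08271, giving 1−D = 0.68890 (working shown to 5 dp, full precision carried).
Community Y: N=38, proportions 0.21053, 0.26316, 0.13158, 0.15789, 0.23684, giving 1−D = 0.78809.
Difference = |0.68890 − 0.78809| = 0.09919, i.e. 0.099 to 3 decimal places.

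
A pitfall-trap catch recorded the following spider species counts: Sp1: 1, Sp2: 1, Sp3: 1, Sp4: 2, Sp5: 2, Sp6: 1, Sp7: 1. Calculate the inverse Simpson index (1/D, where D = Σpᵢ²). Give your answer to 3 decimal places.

6.231

Total N = 1+1+1+2+2+1+1 = 9, so the proportions are 0.1111111, 0.1111111, 0.1111111, 0.2222222, 0.2222222, 0.1111111, 0.1111111 (working shown to 7 dp, full precision carried).
D = 0.1111111² + 0.1111111² + 0.1111111² + 0.2222222² + 0.2222222² + 0.1111111² + 0.1111111² = 0.0123457 + 0.0123457 + 0.0123457 + 0.0493827 + 0.0493827 + 0.0123457 + 0.0123457 = 0.1604938.
So 1/D = 6.23077, i.e. 6.231 to 3 decimal places.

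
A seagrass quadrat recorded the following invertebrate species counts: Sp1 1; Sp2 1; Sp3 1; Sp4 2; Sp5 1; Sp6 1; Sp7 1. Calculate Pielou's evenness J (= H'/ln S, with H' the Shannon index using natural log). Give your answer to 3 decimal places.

0.980

Total N = 1+1+1+2+1+1+1 = 8, so the proportions are 0.125, 0.125, 0.125, 0.25, 0.125, 0.125, 0.125 (working shown to 5 dp, full precision carried).
H' = −Σ pᵢ ln pᵢ = −((-0.25993) + (-0.25993) + (-0.25993) + (-0.34657) + (-0.25993) + (-0.25993) + (-0.25993)) = 1.90615.
With S = 7 species, ln S = 1.94591, so J = 1.90615/1.94591 = 0.97957, i.e. 0.980 to 3 decimal places.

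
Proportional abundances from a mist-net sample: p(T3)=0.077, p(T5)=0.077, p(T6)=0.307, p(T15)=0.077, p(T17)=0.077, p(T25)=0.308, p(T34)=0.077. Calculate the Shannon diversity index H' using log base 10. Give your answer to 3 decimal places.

Each pᵢ log₁₀ pᵢ term (working shown to 5 dp, full precision carried): 0.077×(-1.11351)=-0.08574, 0.077×(-1.11351)=-0.08574, 0.307×(-0.51286)=-0.15745, 0.077×(-1.11351)=-0.08574, 0.077×(-1.11351)=-0.08574, 0.308×(-0.51145)=-0.15753, 0.077×(-1.11351)=-0.08574.
Sum = -0.74368, so H' = 0.744.

0.744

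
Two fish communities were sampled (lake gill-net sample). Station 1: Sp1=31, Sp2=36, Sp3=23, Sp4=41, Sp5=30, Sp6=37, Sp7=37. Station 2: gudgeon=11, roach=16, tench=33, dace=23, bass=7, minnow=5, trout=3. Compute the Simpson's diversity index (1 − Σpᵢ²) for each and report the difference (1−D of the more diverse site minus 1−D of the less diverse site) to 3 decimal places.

Station 1: N=235, proportions 0.131915, 0.153191, 0.097872, 0.174468, 0.12766, 0.157447, 0.157447, giving 1−D = 0.853237 (working shown to 6 dp, full precision carried).
Station 2: N=98, proportions 0.112245, 0.163265, 0.336735, 0.234694, 0.071429, 0.05102, 0.030612, giving 1−D = 0.783632.
Difference = |0.853237 − 0.783632| = 0.069605, i.e. 0.070 to 3 decimal places.

0.070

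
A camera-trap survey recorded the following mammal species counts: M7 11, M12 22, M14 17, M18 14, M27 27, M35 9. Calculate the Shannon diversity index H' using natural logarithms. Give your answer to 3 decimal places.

1.723

Total N = 11+22+17+14+27+9 = 100, so the proportions are 0.11, 0.22, 0.17, 0.14, 0.27, 0.09 (working shown to 5 dp, full precision carried).
Each pᵢ ln pᵢ term: 0.11×(-2.20727)=-0.24280, 0.22×(-1.51413)=-0.33311, 0.17×(-1.77196)=-0.30123, 0.14×(-1.96611)=-0.27526, 0.27×(-1.30933)=-0.35352, 0.09×(-2.40795)=-0.21672.
Sum = -1.72263, so H' = 1.723.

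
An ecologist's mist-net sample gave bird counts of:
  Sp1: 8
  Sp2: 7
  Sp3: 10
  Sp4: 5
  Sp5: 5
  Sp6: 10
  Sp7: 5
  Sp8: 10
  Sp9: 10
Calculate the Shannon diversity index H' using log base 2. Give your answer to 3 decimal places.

Total N = 8+7+10+5+5+10+5+10+10 = 70, so the proportions are 0.11429, 0.1, 0.14286, 0.07143, 0.07143, 0.14286, 0.07143, 0.14286, 0.14286 (working shown to 5 dp, full precision carried).
Each pᵢ log₂ pᵢ term: 0.11429×(-3.12928)=-0.35763, 0.1×(-3.32193)=-0.33219, 0.14286×(-2.80735)=-0.40105, 0.07143×(-3.80735)=-0.27195, 0.07143×(-3.80735)=-0.27195, 0.14286×(-2.80735)=-0.40105, 0.07143×(-3.80735)=-0.27195, 0.14286×(-2.80735)=-0.40105, 0.14286×(-2.80735)=-0.40105.
Sum = -3.10989, so H' = 3.110.

3.110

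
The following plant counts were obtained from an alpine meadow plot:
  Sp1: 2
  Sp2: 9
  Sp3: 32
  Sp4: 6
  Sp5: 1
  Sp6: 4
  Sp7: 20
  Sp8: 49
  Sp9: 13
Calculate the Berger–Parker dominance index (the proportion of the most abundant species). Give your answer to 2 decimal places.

0.36

Total N = 2+9+32+6+1+4+20+49+13 = 136, so the proportions are 0.0147, 0.0662, 0.2353, 0.0441, 0.0074, 0.0294, 0.1471, 0.3603, 0.0956 (working shown to 4 dp, full precision carried).
The largest proportion is 0.3603, i.e. d = 0.36 to 2 decimal places.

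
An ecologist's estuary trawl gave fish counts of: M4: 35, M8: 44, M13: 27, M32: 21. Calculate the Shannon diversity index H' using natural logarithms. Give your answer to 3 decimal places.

Total N = 35+44+27+21 = 127, so the proportions are 0.27559, 0.34646, 0.2126, 0.16535 (working shown to 5 dp, full precision carried).
Each pᵢ ln pᵢ term: 0.27559×(-1.28884)=-0.35519, 0.34646×(-1.06000)=-0.36724, 0.2126×(-1.54835)=-0.32918, 0.16535×(-1.79966)=-0.29758.
Sum = -1.34919, so H' = 1.349.

1.349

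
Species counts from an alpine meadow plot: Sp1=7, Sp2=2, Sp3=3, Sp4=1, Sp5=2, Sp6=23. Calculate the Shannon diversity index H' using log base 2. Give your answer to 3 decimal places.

1.762

Total N = 7+2+3+1+2+23 = 38, so the proportions are 0.18421, 0.05263, 0.07895, 0.02632, 0.05263, 0.60526 (working shown to 5 dp, full precision carried).
Each pᵢ log₂ pᵢ term: 0.18421×(-2.44057)=-0.44958, 0.05263×(-4.24793)=-0.22358, 0.07895×(-3.66297)=-0.28918, 0.02632×(-5.24793)=-0.13810, 0.05263×(-4.24793)=-0.22358, 0.60526×(-0.72437)=-0.43843.
Sum = -1.76245, so H' = 1.762.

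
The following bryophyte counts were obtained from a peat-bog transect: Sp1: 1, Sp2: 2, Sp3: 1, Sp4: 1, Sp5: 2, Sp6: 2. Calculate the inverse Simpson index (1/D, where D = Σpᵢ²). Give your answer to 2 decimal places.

5.40

Total N = 1+2+1+1+2+2 = 9, so the proportions are 0.111111, 0.222222, 0.111111, 0.111111, 0.222222, 0.222222 (working shown to 6 dp, full precision carried).
D = 0.111111² + 0.222222² + 0.111111² + 0.111111² + 0.222222² + 0.222222² = 0.012346 + 0.049383 + 0.012346 + 0.012346 + 0.049383 + 0.049383 = 0.185185.
So 1/D = 5.4000, i.e. 5.40 to 2 decimal places.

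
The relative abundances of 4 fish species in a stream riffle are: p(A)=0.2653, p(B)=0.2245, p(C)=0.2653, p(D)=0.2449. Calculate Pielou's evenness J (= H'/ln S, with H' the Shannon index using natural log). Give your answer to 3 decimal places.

H' = −Σ pᵢ ln pᵢ = −((-0.35202) + (-0.33538) + (-0.35202) + (-0.34455)) = 1.38398 (working shown to 5 dp, full precision carried).
With S = 4 species, ln S = 1.38629, so J = 1.38398/1.38629 = 0.99833, i.e. 0.998 to 3 decimal places.

0.998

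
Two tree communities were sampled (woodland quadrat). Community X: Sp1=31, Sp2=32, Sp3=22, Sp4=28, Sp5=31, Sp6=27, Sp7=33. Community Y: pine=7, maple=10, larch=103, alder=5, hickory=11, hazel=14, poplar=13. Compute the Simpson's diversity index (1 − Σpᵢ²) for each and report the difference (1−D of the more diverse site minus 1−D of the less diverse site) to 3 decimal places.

Community X: N=204, proportions 0.15196, 0.15686, 0.10784, 0.13725, 0.15196, 0.13235, 0.16176, giving 1−D = 0.85506 (working shown to 5 dp, full precision carried).
Community Y: N=163, proportions 0.04294, 0.06135, 0.6319, 0.03067, 0.06748, 0.08589, 0.07975, giving 1−D = 0.57586.
Difference = |0.85506 − 0.57586| = 0.27920, i.e. 0.279 to 3 decimal places.

0.279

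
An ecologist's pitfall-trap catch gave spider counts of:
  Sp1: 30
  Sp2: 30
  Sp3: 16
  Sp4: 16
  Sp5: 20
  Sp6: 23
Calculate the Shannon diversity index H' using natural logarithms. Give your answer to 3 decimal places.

Total N = 30+30+16+16+20+23 = 135, so the proportions are 0.22222, 0.22222, 0.11852, 0.11852, 0.14815, 0.17037 (working shown to 5 dp, full precision carried).
Each pᵢ ln pᵢ term: 0.22222×(-1.50408)=-0.33424, 0.22222×(-1.50408)=-0.33424, 0.11852×(-2.13269)=-0.25276, 0.11852×(-2.13269)=-0.25276, 0.14815×(-1.90954)=-0.28290, 0.17037×(-1.76978)=-0.30152.
Sum = -1.75842, so H' = 1.758.

1.758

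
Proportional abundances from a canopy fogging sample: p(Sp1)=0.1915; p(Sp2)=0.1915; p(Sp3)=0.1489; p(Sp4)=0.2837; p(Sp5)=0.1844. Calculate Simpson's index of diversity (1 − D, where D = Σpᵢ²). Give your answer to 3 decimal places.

0.790

D = 0.1915² + 0.1915² + 0.1489² + 0.2837² + 0.1844² = 0.03667 + 0.03667 + 0.02217 + 0.08049 + 0.03400 = 0.21000 (working shown to 5 dp, full precision carried).
So 1 − D = 0.79000, i.e. 0.790 to 3 decimal places.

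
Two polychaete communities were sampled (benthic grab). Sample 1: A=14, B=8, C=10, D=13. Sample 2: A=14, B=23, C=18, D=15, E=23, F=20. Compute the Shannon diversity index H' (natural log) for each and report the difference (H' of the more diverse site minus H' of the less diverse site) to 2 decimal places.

0.41

Sample 1: N=45, proportions 0.3111, 0.1778, 0.2222, 0.2889, giving H' = 1.3633 (working shown to 4 dp, full precision carried).
Sample 2: N=113, proportions 0.1239, 0.2035, 0.1593, 0.1327, 0.2035, 0.177, giving H' = 1.7739.
Difference = |1.3633 − 1.7739| = 0.4106, i.e. 0.41 to 2 decimal places.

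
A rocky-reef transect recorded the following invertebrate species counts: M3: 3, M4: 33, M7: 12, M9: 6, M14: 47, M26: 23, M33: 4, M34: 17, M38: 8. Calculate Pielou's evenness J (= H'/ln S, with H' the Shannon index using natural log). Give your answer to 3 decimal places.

Total N = 3+33+12+6+47+23+4+17+8 = 153, so the proportions are 0.01961, 0.21569, 0.07843, 0.03922, 0.30719, 0.15033, 0.02614, 0.11111, 0.05229 (working shown to 5 dp, full precision carried).
H' = −Σ pᵢ ln pᵢ = −((-0.07709) + (-0.33085) + (-0.19965) + (-0.12701) + (-0.36257) + (-0.28486) + (-0.09527) + (-0.24414) + (-0.15430)) = 1.87574.
With S = 9 species, ln S = 2.19722, so J = 1.87574/2.19722 = 0.85369, i.e. 0.854 to 3 decimal places.

0.854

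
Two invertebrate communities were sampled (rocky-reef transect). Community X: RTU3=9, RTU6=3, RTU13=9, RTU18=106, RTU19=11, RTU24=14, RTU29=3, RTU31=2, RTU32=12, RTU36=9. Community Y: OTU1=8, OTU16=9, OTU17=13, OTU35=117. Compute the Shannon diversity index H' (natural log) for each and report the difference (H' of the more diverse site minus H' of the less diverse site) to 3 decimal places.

0.778

Community X: N=178, proportions 0.05056, 0.01685, 0.05056, 0.59551, 0.0618, 0.07865, 0.01685, 0.01124, 0.06742, 0.05056, giving H' = 1.50330 (working shown to 5 dp, full precision carried).
Community Y: N=147, proportions 0.05442, 0.06122, 0.08844, 0.79592, giving H' = 0.72561.
Difference = |1.50330 − 0.72561| = 0.77769, i.e. 0.778 to 3 decimal places.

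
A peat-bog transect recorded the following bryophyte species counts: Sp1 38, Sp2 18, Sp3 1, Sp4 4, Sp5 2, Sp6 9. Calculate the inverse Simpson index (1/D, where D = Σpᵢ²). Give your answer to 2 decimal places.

Total N = 38+18+1+4+2+9 = 72, so the proportions are 0.52778, 0.25, 0.01389, 0.05556, 0.02778, 0.125 (working shown to 5 dp, full precision carried).
D = 0.52778² + 0.25² + 0.01389² + 0.05556² + 0.02778² + 0.125² = 0.27855 + 0.06250 + 0.00019 + 0.00309 + 0.00077 + 0.01562 = 0.36073.
So 1/D = 2.7722, i.e. 2.77 to 2 decimal places.

2.77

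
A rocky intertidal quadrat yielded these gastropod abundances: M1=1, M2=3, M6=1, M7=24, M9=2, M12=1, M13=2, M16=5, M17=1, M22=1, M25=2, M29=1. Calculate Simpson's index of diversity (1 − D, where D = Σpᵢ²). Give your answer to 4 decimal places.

Total N = 1+3+1+24+2+1+2+5+1+1+2+1 = 44, so the proportions are 0.022727, 0.068182, 0.022727, 0.545455, 0.045455, 0.022727, 0.045455, 0.113636, 0.022727, 0.022727, 0.045455, 0.022727 (working shown to 6 dp, full precision carried).
D = 0.022727² + 0.068182² + 0.022727² + 0.545455² + 0.045455² + 0.022727² + 0.045455² + 0.113636² + 0.022727² + 0.022727² + 0.045455² + 0.022727² = 0.000517 + 0.004649 + 0.000517 + 0.297521 + 0.002066 + 0.000517 + 0.002066 + 0.012913 + 0.000517 + 0.000517 + 0.002066 + 0.000517 = 0.324380.
So 1 − D = 0.675620, i.e. 0.6756 to 4 decimal places.

0.6756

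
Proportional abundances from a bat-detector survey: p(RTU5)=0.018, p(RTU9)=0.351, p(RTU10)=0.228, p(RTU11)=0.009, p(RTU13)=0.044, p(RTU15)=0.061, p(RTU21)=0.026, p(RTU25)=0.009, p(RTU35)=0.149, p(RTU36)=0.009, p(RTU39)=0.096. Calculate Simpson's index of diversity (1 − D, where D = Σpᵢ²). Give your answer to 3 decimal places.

0.786

D = 0.018² + 0.351² + 0.228² + 0.009² + 0.044² + 0.061² + 0.026² + 0.009² + 0.149² + 0.009² + 0.096² = 0.000324 + 0.123201 + 0.051984 + 0.000081 + 0.001936 + 0.003721 + 0.000676 + 0.000081 + 0.022201 + 0.000081 + 0.009216 = 0.213502 (working shown to 6 dp, full precision carried).
So 1 − D = 0.786498, i.e. 0.786 to 3 decimal places.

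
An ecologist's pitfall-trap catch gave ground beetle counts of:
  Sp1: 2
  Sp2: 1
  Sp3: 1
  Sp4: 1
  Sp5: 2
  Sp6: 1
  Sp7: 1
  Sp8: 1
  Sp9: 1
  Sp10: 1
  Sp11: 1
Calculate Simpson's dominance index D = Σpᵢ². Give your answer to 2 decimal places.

Total N = 2+1+1+1+2+1+1+1+1+1+1 = 13, so the proportions are 0.1538, 0.0769, 0.0769, 0.0769, 0.1538, 0.0769, 0.0769, 0.0769, 0.0769, 0.0769, 0.0769 (working shown to 4 dp, full precision carried).
D = 0.1538² + 0.0769² + 0.0769² + 0.0769² + 0.1538² + 0.0769² + 0.0769² + 0.0769² + 0.0769² + 0.0769² + 0.0769² = 0.0237 + 0.0059 + 0.0059 + 0.0059 + 0.0237 + 0.0059 + 0.0059 + 0.0059 + 0.0059 + 0.0059 + 0.0059 = 0.1006.
To 2 decimal places, D = 0.10.

0.10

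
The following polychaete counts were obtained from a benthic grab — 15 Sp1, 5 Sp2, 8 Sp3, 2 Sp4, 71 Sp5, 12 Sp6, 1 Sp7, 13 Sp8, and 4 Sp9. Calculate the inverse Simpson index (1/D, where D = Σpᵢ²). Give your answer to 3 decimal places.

3.017

Total N = 15+5+8+2+71+12+1+13+4 = 131, so the proportions are 0.114504, 0.038168, 0.061069, 0.015267, 0.541985, 0.091603, 0.007634, 0.099237, 0.030534 (working shown to 6 dp, full precision carried).
D = 0.114504² + 0.038168² + 0.061069² + 0.015267² + 0.541985² + 0.091603² + 0.007634² + 0.099237² + 0.030534² = 0.013111 + 0.001457 + 0.003729 + 0.000233 + 0.293747 + 0.008391 + 0.000058 + 0.009848 + 0.000932 = 0.331507.
So 1/D = 3.01652, i.e. 3.017 to 3 decimal places.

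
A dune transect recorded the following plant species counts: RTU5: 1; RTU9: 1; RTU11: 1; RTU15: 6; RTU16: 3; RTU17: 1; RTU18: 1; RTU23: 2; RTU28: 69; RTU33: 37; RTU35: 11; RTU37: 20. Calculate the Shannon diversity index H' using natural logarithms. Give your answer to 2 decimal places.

1.58

Total N = 1+1+1+6+3+1+1+2+69+37+11+20 = 153, so the proportions are 0.0065, 0.0065, 0.0065, 0.0392, 0.0196, 0.0065, 0.0065, 0.0131, 0.451, 0.2418, 0.0719, 0.1307 (working shown to 4 dp, full precision carried).
Each pᵢ ln pᵢ term: 0.0065×(-5.0304)=-0.0329, 0.0065×(-5.0304)=-0.0329, 0.0065×(-5.0304)=-0.0329, 0.0392×(-3.2387)=-0.1270, 0.0196×(-3.9318)=-0.0771, 0.0065×(-5.0304)=-0.0329, 0.0065×(-5.0304)=-0.0329, 0.0131×(-4.3373)=-0.0567, 0.451×(-0.7963)=-0.3591, 0.2418×(-1.4195)=-0.3433, 0.0719×(-2.6325)=-0.1893, 0.1307×(-2.0347)=-0.2660.
Sum = -1.5828, so H' = 1.58.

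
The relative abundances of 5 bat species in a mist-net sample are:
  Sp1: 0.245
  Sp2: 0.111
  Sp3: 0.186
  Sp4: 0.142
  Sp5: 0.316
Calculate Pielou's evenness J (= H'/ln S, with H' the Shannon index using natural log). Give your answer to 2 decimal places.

0.96

H' = −Σ pᵢ ln pᵢ = −((-0.3446) + (-0.2440) + (-0.3129) + (-0.2772) + (-0.3640)) = 1.5427 (working shown to 4 dp, full precision carried).
With S = 5 species, ln S = 1.6094, so J = 1.5427/1.6094 = 0.9585, i.e. 0.96 to 2 decimal places.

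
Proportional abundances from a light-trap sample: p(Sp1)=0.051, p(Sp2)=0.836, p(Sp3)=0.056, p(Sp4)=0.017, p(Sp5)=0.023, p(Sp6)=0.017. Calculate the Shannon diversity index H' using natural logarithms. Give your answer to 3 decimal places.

0.688

Each pᵢ ln pᵢ term (working shown to 5 dp, full precision carried): 0.051×(-2.97593)=-0.15177, 0.836×(-0.17913)=-0.14975, 0.056×(-2.88240)=-0.16141, 0.017×(-4.07454)=-0.06927, 0.023×(-3.77226)=-0.08676, 0.017×(-4.07454)=-0.06927.
Sum = -0.68823, so H' = 0.688.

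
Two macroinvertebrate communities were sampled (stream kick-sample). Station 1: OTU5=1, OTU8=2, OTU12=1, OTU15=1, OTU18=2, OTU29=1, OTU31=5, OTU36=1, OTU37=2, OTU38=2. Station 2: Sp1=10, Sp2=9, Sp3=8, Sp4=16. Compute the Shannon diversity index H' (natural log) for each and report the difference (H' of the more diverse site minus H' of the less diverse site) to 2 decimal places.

0.79

Station 1: N=18, proportions 0.0556, 0.1111, 0.0556, 0.0556, 0.1111, 0.0556, 0.2778, 0.0556, 0.1111, 0.1111, giving H' = 2.1352 (working shown to 4 dp, full precision carried).
Station 2: N=43, proportions 0.2326, 0.2093, 0.186, 0.3721, giving H' = 1.3473.
Difference = |2.1352 − 1.3473| = 0.7879, i.e. 0.79 to 2 decimal places.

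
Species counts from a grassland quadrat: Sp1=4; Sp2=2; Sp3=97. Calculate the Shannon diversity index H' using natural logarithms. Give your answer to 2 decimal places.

Total N = 4+2+97 = 103, so the proportions are 0.0388, 0.0194, 0.9417 (working shown to 4 dp, full precision carried).
Each pᵢ ln pᵢ term: 0.0388×(-3.2484)=-0.1262, 0.0194×(-3.9416)=-0.0765, 0.9417×(-0.0600)=-0.0565.
Sum = -0.2592, so H' = 0.26.

0.26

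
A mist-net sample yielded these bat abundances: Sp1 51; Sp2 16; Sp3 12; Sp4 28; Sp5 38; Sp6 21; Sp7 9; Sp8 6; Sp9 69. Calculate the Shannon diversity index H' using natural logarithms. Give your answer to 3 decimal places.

1.950

Total N = 51+16+12+28+38+21+9+6+69 = 250, so the proportions are 0.204, 0.064, 0.048, 0.112, 0.152, 0.084, 0.036, 0.024, 0.276 (working shown to 5 dp, full precision carried).
Each pᵢ ln pᵢ term: 0.204×(-1.58964)=-0.32429, 0.064×(-2.74887)=-0.17593, 0.048×(-3.03655)=-0.14575, 0.112×(-2.18926)=-0.24520, 0.152×(-1.88387)=-0.28635, 0.084×(-2.47694)=-0.20806, 0.036×(-3.32424)=-0.11967, 0.024×(-3.72970)=-0.08951, 0.276×(-1.28735)=-0.35531.
Sum = -1.95007, so H' = 1.950.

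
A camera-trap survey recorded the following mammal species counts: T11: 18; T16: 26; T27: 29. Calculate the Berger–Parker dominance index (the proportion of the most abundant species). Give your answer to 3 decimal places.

0.397

Total N = 18+26+29 = 73, so the proportions are 0.24658, 0.35616, 0.39726 (working shown to 5 dp, full precision carried).
The largest proportion is 0.39726, i.e. d = 0.397 to 3 decimal places.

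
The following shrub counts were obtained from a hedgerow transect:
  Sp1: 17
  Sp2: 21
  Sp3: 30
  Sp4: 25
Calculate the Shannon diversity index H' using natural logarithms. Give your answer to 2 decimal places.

1.36

Total N = 17+21+30+25 = 93, so the proportions are 0.1828, 0.2258, 0.3226, 0.2688 (working shown to 4 dp, full precision carried).
Each pᵢ ln pᵢ term: 0.1828×(-1.6994)=-0.3106, 0.2258×(-1.4881)=-0.3360, 0.3226×(-1.1314)=-0.3650, 0.2688×(-1.3137)=-0.3532.
Sum = -1.3648, so H' = 1.36.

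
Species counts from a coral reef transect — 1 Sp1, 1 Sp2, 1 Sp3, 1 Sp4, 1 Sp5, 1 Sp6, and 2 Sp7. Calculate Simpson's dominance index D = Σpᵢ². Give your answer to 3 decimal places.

Total N = 1+1+1+1+1+1+2 = 8, so the proportions are 0.125, 0.125, 0.125, 0.125, 0.125, 0.125, 0.25 (working shown to 5 dp, full precision carried).
D = 0.125² + 0.125² + 0.125² + 0.125² + 0.125² + 0.125² + 0.25² = 0.01562 + 0.01562 + 0.01562 + 0.01562 + 0.01562 + 0.01562 + 0.06250 = 0.15625.
To 3 decimal places, D = 0.156.

0.156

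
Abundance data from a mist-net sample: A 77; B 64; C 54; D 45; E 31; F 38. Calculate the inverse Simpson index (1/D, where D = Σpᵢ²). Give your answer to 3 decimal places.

Total N = 77+64+54+45+31+38 = 309, so the proportions are 0.2491909, 0.2071197, 0.1747573, 0.1456311, 0.1003236, 0.1229773 (working shown to 7 dp, full precision carried).
D = 0.2491909² + 0.2071197² + 0.1747573² + 0.1456311² + 0.1003236² + 0.1229773² = 0.0620961 + 0.0428986 + 0.0305401 + 0.0212084 + 0.0100648 + 0.0151234 = 0.1819315.
So 1/D = 5.49657, i.e. 5.497 to 3 decimal places.

5.497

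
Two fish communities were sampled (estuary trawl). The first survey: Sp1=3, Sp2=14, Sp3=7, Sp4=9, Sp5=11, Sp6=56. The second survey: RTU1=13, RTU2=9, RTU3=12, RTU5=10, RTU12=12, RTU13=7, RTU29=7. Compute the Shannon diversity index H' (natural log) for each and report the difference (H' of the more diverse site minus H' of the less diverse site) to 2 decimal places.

0.57

The first survey: N=100, proportions 0.03, 0.14, 0.07, 0.09, 0.11, 0.56, giving H' = 1.350814 (working shown to 6 dp, full precision carried).
The second survey: N=70, proportions 0.185714, 0.128571, 0.171429, 0.142857, 0.171429, 0.1, 0.1, giving H' = 1.919556.
Difference = |1.350814 − 1.919556| = 0.568742, i.e. 0.57 to 2 decimal places.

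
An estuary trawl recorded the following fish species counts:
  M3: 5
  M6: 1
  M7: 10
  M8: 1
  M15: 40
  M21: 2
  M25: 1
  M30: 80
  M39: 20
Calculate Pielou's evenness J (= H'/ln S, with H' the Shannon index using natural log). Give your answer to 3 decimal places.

Total N = 5+1+10+1+40+2+1+80+20 = 160, so the proportions are 0.03125, 0.00625, 0.0625, 0.00625, 0.25, 0.0125, 0.00625, 0.5, 0.125 (working shown to 5 dp, full precision carried).
H' = −Σ pᵢ ln pᵢ = −((-0.10830) + (-0.03172) + (-0.17329) + (-0.03172) + (-0.34657) + (-0.05478) + (-0.03172) + (-0.34657) + (-0.25993)) = 1.38460.
With S = 9 species, ln S = 2.19722, so J = 1.38460/2.19722 = 0.63016, i.e. 0.630 to 3 decimal places.

0.630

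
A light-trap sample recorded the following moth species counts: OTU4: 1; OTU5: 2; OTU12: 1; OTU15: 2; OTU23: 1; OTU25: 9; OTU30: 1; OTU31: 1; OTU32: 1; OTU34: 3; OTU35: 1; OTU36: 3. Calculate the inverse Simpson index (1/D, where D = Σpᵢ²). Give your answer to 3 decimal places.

5.930

Total N = 1+2+1+2+1+9+1+1+1+3+1+3 = 26, so the proportions are 0.0384615, 0.0769231, 0.0384615, 0.0769231, 0.0384615, 0.3461538, 0.0384615, 0.0384615, 0.0384615, 0.1153846, 0.0384615, 0.1153846 (working shown to 7 dp, full precision carried).
D = 0.0384615² + 0.0769231² + 0.0384615² + 0.0769231² + 0.0384615² + 0.3461538² + 0.0384615² + 0.0384615² + 0.0384615² + 0.1153846² + 0.0384615² + 0.1153846² = 0.0014793 + 0.0059172 + 0.0014793 + 0.0059172 + 0.0014793 + 0.1198225 + 0.0014793 + 0.0014793 + 0.0014793 + 0.0133136 + 0.0014793 + 0.0133136 = 0.1686391.
So 1/D = 5.92982, i.e. 5.930 to 3 decimal places.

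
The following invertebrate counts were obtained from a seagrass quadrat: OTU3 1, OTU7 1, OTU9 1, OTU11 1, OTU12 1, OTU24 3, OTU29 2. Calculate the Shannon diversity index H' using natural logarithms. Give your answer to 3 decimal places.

Total N = 1+1+1+1+1+3+2 = 10, so the proportions are 0.1, 0.1, 0.1, 0.1, 0.1, 0.3, 0.2 (working shown to 5 dp, full precision carried).
Each pᵢ ln pᵢ term: 0.1×(-2.30259)=-0.23026, 0.1×(-2.30259)=-0.23026, 0.1×(-2.30259)=-0.23026, 0.1×(-2.30259)=-0.23026, 0.1×(-2.30259)=-0.23026, 0.3×(-1.20397)=-0.36119, 0.2×(-1.60944)=-0.32189.
Sum = -1.83437, so H' = 1.834.

1.834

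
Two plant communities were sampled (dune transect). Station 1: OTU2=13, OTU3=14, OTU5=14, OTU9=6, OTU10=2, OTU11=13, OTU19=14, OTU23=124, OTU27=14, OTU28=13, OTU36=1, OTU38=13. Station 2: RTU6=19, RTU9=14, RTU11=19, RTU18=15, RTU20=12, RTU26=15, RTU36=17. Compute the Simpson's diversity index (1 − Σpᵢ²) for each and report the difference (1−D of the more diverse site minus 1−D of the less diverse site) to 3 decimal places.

Station 1: N=241, proportions 0.053942, 0.058091, 0.058091, 0.024896, 0.008299, 0.053942, 0.058091, 0.514523, 0.058091, 0.053942, 0.004149, 0.053942, giving 1−D = 0.709423 (working shown to 6 dp, full precision carried).
Station 2: N=111, proportions 0.171171, 0.126126, 0.171171, 0.135135, 0.108108, 0.135135, 0.153153, giving 1−D = 0.853827.
Difference = |0.709423 − 0.853827| = 0.144404, i.e. 0.144 to 3 decimal places.

0.144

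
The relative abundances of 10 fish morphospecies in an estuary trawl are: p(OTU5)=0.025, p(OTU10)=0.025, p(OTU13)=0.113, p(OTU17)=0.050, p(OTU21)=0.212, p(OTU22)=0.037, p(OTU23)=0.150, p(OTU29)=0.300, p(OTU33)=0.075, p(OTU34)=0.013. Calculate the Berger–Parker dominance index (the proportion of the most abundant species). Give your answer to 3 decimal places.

0.300

The largest proportion is 0.3, i.e. d = 0.300 to 3 decimal places.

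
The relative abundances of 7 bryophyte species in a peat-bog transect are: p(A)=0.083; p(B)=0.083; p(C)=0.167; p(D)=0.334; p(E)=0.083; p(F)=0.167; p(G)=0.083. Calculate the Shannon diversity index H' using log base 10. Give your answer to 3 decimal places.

0.778

Each pᵢ log₁₀ pᵢ term (working shown to 5 dp, full precision carried): 0.083×(-1.08092)=-0.08972, 0.083×(-1.08092)=-0.08972, 0.167×(-0.77728)=-0.12981, 0.334×(-0.47625)=-0.15907, 0.083×(-1.08092)=-0.08972, 0.167×(-0.77728)=-0.12981, 0.083×(-1.08092)=-0.08972.
Sum = -0.77755, so H' = 0.778.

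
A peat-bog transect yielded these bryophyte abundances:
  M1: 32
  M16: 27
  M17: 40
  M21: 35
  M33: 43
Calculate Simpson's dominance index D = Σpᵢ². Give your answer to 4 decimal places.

0.2051

Total N = 32+27+40+35+43 = 177, so the proportions are 0.180791, 0.152542, 0.225989, 0.19774, 0.242938 (working shown to 6 dp, full precision carried).
D = 0.180791² + 0.152542² + 0.225989² + 0.19774² + 0.242938² = 0.032685 + 0.023269 + 0.051071 + 0.039101 + 0.059019 = 0.205145.
To 4 decimal places, D = 0.2051.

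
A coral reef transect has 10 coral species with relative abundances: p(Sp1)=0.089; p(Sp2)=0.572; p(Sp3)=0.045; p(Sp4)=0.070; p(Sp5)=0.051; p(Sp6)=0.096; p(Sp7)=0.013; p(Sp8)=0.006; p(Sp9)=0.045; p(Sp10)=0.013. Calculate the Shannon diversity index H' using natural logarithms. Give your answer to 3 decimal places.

1.520

Each pᵢ ln pᵢ term (working shown to 5 dp, full precision carried): 0.089×(-2.41912)=-0.21530, 0.572×(-0.55862)=-0.31953, 0.045×(-3.10109)=-0.13955, 0.07×(-2.65926)=-0.18615, 0.051×(-2.97593)=-0.15177, 0.096×(-2.34341)=-0.22497, 0.013×(-4.34281)=-0.05646, 0.006×(-5.11600)=-0.03070, 0.045×(-3.10109)=-0.13955, 0.013×(-4.34281)=-0.05646.
Sum = -1.52043, so H' = 1.520.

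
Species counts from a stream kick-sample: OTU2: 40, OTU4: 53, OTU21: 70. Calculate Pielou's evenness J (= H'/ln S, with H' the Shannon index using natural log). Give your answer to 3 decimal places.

0.977

Total N = 40+53+70 = 163, so the proportions are 0.2454, 0.32515, 0.42945 (working shown to 5 dp, full precision carried).
H' = −Σ pᵢ ln pᵢ = −((-0.34475) + (-0.36530) + (-0.36299)) = 1.07304.
With S = 3 species, ln S = 1.09861, so J = 1.07304/1.09861 = 0.97673, i.e. 0.977 to 3 decimal places.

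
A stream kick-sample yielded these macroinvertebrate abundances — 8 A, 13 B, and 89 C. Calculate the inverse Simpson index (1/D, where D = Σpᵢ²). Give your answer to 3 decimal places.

Total N = 8+13+89 = 110, so the proportions are 0.072727, 0.118182, 0.809091 (working shown to 6 dp, full precision carried).
D = 0.072727² + 0.118182² + 0.809091² = 0.005289 + 0.013967 + 0.654628 = 0.673884.
So 1/D = 1.48393, i.e. 1.484 to 3 decimal places.

1.484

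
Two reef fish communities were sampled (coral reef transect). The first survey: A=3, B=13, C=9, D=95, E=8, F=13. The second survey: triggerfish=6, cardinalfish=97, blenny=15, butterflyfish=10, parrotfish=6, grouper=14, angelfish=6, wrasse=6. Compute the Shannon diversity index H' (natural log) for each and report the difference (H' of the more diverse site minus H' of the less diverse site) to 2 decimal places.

0.28

The first survey: N=141, proportions 0.0213, 0.0922, 0.0638, 0.6738, 0.0567, 0.0922, giving H' = 1.1260 (working shown to 4 dp, full precision carried).
The second survey: N=160, proportions 0.0375, 0.6062, 0.0938, 0.0625, 0.0375, 0.0875, 0.0375, 0.0375, giving H' = 1.4043.
Difference = |1.1260 − 1.4043| = 0.2783, i.e. 0.28 to 2 decimal places.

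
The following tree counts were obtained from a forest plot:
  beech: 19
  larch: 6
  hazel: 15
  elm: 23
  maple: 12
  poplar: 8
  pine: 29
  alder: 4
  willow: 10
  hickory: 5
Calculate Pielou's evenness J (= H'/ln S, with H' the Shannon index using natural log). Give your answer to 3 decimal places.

Total N = 19+6+15+23+12+8+29+4+10+5 = 131, so the proportions are 0.14504, 0.0458, 0.1145, 0.17557, 0.0916, 0.06107, 0.22137, 0.03053, 0.07634, 0.03817 (working shown to 5 dp, full precision carried).
H' = −Σ pᵢ ln pᵢ = −((-0.28003) + (-0.14123) + (-0.24815) + (-0.30544) + (-0.21896) + (-0.17073) + (-0.33381) + (-0.10653) + (-0.19638) + (-0.12465)) = 2.12591.
With S = 10 species, ln S = 2.30259, so J = 2.12591/2.30259 = 0.92327, i.e. 0.923 to 3 decimal places.

0.923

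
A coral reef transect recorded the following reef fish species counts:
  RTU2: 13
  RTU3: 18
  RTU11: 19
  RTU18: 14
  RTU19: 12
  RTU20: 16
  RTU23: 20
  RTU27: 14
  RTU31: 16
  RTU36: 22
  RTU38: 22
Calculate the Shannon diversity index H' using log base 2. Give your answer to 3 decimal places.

Total N = 13+18+19+14+12+16+20+14+16+22+22 = 186, so the proportions are 0.06989, 0.09677, 0.10215, 0.07527, 0.06452, 0.08602, 0.10753, 0.07527, 0.08602, 0.11828, 0.11828 (working shown to 5 dp, full precision carried).
Each pᵢ log₂ pᵢ term: 0.06989×(-3.83872)=-0.26830, 0.09677×(-3.36923)=-0.32605, 0.10215×(-3.29123)=-0.33620, 0.07527×(-3.73180)=-0.28089, 0.06452×(-3.95420)=-0.25511, 0.08602×(-3.53916)=-0.30444, 0.10753×(-3.21723)=-0.34594, 0.07527×(-3.73180)=-0.28089, 0.08602×(-3.53916)=-0.30444, 0.11828×(-3.07973)=-0.36427, 0.11828×(-3.07973)=-0.36427.
Sum = -3.43080, so H' = 3.431.

3.431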